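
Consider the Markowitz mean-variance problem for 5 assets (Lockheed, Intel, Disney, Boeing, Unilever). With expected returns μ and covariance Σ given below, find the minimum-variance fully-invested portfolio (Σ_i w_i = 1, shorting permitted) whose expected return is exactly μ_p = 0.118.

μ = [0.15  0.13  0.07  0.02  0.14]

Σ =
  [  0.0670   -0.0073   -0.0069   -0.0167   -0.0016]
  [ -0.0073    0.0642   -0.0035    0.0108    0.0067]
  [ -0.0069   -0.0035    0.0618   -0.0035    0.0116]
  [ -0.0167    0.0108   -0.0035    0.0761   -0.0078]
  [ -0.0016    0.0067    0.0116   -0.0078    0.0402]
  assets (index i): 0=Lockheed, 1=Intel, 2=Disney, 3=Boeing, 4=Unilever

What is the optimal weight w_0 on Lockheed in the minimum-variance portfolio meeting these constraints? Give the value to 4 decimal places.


g=Σ⁻¹μ = [2.8761  1.9086  1.0219  0.9958  3.1773]
h=Σ⁻¹𝟙 = [23.4759  13.5126  16.4286  19.4457  22.5903]
a=μᵀg=1.215793  b=𝟙ᵀg=9.979586  c=𝟙ᵀh=95.453142  D=ac−b²=16.459112
λ₁=(c·0.118−b)/D = (95.453142·0.118−9.979586)/16.459112 = 0.078005
λ₂=(a−b·0.118)/D = (1.215793−9.979586·0.118)/16.459112 = 0.002321
w* = 0.078005·g + 0.002321·h:
  w_0 = 0.078005·2.8761 + 0.002321·23.4759 = 0.2788  (Lockheed)
  w_1 = 0.078005·1.9086 + 0.002321·13.5126 = 0.1802  (Intel)
  w_2 = 0.078005·1.0219 + 0.002321·16.4286 = 0.1178  (Disney)
  w_3 = 0.078005·0.9958 + 0.002321·19.4457 = 0.1228  (Boeing)
  w_4 = 0.078005·3.1773 + 0.002321·22.5903 = 0.3003  (Unilever)
Σw_i=1.0000  μᵀw=0.1180
σ²=wᵀΣw=λ₁·μ_p+λ₂ = 0.078005·0.118 + 0.002321 = 0.011526 ≈ 0.0115

0.2788


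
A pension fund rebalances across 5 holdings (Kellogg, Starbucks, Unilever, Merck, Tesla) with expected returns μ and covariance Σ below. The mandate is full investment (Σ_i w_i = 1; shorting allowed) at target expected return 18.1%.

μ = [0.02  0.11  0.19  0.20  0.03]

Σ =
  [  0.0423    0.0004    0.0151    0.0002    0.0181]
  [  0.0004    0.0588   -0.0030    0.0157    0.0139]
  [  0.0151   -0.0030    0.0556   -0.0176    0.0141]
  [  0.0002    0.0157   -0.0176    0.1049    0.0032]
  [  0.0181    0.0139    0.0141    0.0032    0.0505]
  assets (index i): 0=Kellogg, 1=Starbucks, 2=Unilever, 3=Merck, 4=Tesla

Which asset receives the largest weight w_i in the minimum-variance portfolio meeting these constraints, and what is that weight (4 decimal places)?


u=Σ⁻¹μ = [-0.8006  1.7127  4.7902  2.4886  -1.0856]
v=Σ⁻¹𝟙 = [15.3479  13.8123  16.3958  10.0260  5.2861]
a=μᵀu=1.547665  b=𝟙ᵀu=7.105302  c=𝟙ᵀv=60.868097  D=ac−b²=43.718132
λ₁=(c·0.181−b)/D = (60.868097·0.181−7.105302)/43.718132 = 0.089478
λ₂=(a−b·0.181)/D = (1.547665−7.105302·0.181)/43.718132 = 0.005984
w* = 0.089478·u + 0.005984·v:
  w_0 = 0.089478·-0.8006 + 0.005984·15.3479 = 0.0202  (Kellogg)
  w_1 = 0.089478·1.7127 + 0.005984·13.8123 = 0.2359  (Starbucks)
  w_2 = 0.089478·4.7902 + 0.005984·16.3958 = 0.5267  (Unilever)
  w_3 = 0.089478·2.4886 + 0.005984·10.0260 = 0.2827  (Merck)
  w_4 = 0.089478·-1.0856 + 0.005984·5.2861 = -0.0655  (Tesla)
Σw_i=1.0000  μᵀw=0.1810
σ²=wᵀΣw=λ₁·μ_p+λ₂ = 0.089478·0.181 + 0.005984 = 0.022179 ≈ 0.0222

Unilever (0.5267)


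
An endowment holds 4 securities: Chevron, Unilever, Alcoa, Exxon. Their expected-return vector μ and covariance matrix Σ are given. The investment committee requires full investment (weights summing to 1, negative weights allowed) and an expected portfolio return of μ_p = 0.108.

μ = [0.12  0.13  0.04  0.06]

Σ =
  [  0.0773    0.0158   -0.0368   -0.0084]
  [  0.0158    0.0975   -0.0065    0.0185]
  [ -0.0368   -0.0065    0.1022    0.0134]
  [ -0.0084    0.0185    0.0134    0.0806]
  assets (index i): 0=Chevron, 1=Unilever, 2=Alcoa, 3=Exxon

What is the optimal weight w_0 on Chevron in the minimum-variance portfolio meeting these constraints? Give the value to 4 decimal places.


u=Σ⁻¹μ = [1.9201  0.9918  1.0753  0.5381]
v=Σ⁻¹𝟙 = [20.5551  6.0175  16.1954  10.4754]
a=μᵀu=0.434635  b=𝟙ᵀu=4.525225  c=𝟙ᵀv=53.243412  D=ac−b²=2.663794
λ₁=(c·0.108−b)/D = (53.243412·0.108−4.525225)/2.663794 = 0.459894
λ₂=(a−b·0.108)/D = (0.434635−4.525225·0.108)/2.663794 = -0.020305
w* = 0.459894·u + -0.020305·v:
  w_0 = 0.459894·1.9201 + -0.020305·20.5551 = 0.4656  (Chevron)
  w_1 = 0.459894·0.9918 + -0.020305·6.0175 = 0.3339  (Unilever)
  w_2 = 0.459894·1.0753 + -0.020305·16.1954 = 0.1657  (Alcoa)
  w_3 = 0.459894·0.5381 + -0.020305·10.4754 = 0.0348  (Exxon)
Σw_i=1.0000  μᵀw=0.1080
σ²=wᵀΣw=λ₁·μ_p+λ₂ = 0.459894·0.108 + -0.020305 = 0.029363 ≈ 0.0294

0.4656


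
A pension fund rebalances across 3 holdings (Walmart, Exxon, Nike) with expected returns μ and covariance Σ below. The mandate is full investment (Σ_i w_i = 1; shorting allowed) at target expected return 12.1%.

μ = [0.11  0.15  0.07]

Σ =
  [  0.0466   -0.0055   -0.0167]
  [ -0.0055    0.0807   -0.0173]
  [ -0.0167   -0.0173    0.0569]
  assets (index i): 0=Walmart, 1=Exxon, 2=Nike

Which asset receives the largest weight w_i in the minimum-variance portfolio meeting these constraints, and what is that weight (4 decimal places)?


Exxon (0.4421)

g=Σ⁻¹μ = [3.8433  2.8093  3.2124]
h=Σ⁻¹𝟙 = [36.7107  22.4330  35.1698]
a=μᵀg=1.069029  b=𝟙ᵀg=9.865010  c=𝟙ᵀh=94.313449  D=ac−b²=3.505367
λ₁=(c·0.121−b)/D = (94.313449·0.121−9.865010)/3.505367 = 0.441300
λ₂=(a−b·0.121)/D = (1.069029−9.865010·0.121)/3.505367 = -0.035556
w* = 0.441300·g + -0.035556·h:
  w_0 = 0.441300·3.8433 + -0.035556·36.7107 = 0.3908  (Walmart)
  w_1 = 0.441300·2.8093 + -0.035556·22.4330 = 0.4421  (Exxon)
  w_2 = 0.441300·3.2124 + -0.035556·35.1698 = 0.1671  (Nike)
Σw_i=1.0000  μᵀw=0.1210
σ²=wᵀΣw=λ₁·μ_p+λ₂ = 0.441300·0.121 + -0.035556 = 0.017841 ≈ 0.0178


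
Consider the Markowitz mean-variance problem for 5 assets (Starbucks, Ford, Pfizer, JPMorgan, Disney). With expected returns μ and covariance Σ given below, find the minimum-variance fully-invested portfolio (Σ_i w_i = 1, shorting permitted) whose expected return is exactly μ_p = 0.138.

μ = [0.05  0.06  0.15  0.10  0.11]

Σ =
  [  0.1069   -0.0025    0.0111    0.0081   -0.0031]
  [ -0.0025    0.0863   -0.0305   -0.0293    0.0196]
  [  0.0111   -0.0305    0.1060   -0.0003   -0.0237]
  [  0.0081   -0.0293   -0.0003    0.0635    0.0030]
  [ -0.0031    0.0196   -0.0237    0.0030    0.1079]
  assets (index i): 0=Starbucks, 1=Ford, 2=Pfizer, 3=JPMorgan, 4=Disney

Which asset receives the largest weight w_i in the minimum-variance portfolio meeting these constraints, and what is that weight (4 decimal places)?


Pfizer (0.5535)

g=Σ⁻¹μ = [0.1256  2.0959  2.2507  2.4861  1.0676]
h=Σ⁻¹𝟙 = [6.3295  25.1770  17.8957  26.2607  8.0769]
a=μᵀg=0.835692  b=𝟙ᵀg=8.025974  c=𝟙ᵀh=83.739772  D=ac−b²=5.564439
λ₁=(c·0.138−b)/D = (83.739772·0.138−8.025974)/5.564439 = 0.634406
λ₂=(a−b·0.138)/D = (0.835692−8.025974·0.138)/5.564439 = -0.048862
w* = 0.634406·g + -0.048862·h:
  w_0 = 0.634406·0.1256 + -0.048862·6.3295 = -0.2296  (Starbucks)
  w_1 = 0.634406·2.0959 + -0.048862·25.1770 = 0.0995  (Ford)
  w_2 = 0.634406·2.2507 + -0.048862·17.8957 = 0.5535  (Pfizer)
  w_3 = 0.634406·2.4861 + -0.048862·26.2607 = 0.2940  (JPMorgan)
  w_4 = 0.634406·1.0676 + -0.048862·8.0769 = 0.2826  (Disney)
Σw_i=1.0000  μᵀw=0.1380
σ²=wᵀΣw=λ₁·μ_p+λ₂ = 0.634406·0.138 + -0.048862 = 0.038686 ≈ 0.0387


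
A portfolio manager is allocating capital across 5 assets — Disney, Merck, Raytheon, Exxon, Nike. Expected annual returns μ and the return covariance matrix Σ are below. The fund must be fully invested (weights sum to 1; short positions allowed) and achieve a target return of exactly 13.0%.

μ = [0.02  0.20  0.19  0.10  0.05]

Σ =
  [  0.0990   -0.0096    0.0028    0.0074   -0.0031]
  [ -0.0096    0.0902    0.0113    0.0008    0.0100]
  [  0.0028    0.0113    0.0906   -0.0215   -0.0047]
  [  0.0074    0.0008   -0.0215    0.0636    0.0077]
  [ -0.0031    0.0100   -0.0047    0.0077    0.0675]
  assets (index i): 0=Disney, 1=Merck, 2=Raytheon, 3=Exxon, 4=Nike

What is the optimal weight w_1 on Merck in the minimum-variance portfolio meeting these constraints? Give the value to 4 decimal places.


0.1923

p=Σ⁻¹μ = [0.1540  1.8675  2.4261  2.3054  0.3771]
q=Σ⁻¹𝟙 = [9.6027  8.6902  14.5651  17.8531  12.9460]
a=μᵀp=1.086933  b=𝟙ᵀp=7.130073  c=𝟙ᵀq=63.657032  D=ac−b²=18.353008
λ₁=(c·0.130−b)/D = (63.657032·0.130−7.130073)/18.353008 = 0.062406
λ₂=(a−b·0.130)/D = (1.086933−7.130073·0.130)/18.353008 = 0.008719
w* = 0.062406·p + 0.008719·q:
  w_0 = 0.062406·0.1540 + 0.008719·9.6027 = 0.0933  (Disney)
  w_1 = 0.062406·1.8675 + 0.008719·8.6902 = 0.1923  (Merck)
  w_2 = 0.062406·2.4261 + 0.008719·14.5651 = 0.2784  (Raytheon)
  w_3 = 0.062406·2.3054 + 0.008719·17.8531 = 0.2995  (Exxon)
  w_4 = 0.062406·0.3771 + 0.008719·12.9460 = 0.1364  (Nike)
Σw_i=1.0000  μᵀw=0.1300
σ²=wᵀΣw=λ₁·μ_p+λ₂ = 0.062406·0.130 + 0.008719 = 0.016832 ≈ 0.0168


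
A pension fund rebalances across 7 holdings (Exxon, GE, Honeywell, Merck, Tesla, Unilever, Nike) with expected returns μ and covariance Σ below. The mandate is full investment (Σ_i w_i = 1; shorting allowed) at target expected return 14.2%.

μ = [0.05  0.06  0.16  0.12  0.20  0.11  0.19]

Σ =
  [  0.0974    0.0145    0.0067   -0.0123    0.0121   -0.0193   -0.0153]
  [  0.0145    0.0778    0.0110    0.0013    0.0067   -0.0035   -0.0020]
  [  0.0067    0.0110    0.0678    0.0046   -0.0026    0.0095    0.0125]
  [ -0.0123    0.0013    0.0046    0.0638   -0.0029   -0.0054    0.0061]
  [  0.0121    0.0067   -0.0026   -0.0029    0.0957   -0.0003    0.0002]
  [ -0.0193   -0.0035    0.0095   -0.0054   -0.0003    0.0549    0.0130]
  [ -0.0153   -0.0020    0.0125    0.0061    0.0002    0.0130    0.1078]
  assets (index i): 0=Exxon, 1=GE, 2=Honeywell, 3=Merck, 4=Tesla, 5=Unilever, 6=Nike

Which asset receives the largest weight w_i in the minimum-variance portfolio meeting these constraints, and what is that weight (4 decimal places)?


Tesla (0.2016)

u=Σ⁻¹μ = [0.9716  0.2712  1.6311  2.0760  2.0586  1.9744  1.3569]
v=Σ⁻¹𝟙 = [15.6704  9.2367  6.0971  19.7899  8.6461  23.5979  6.9833]
a=μᵀu=1.461673  b=𝟙ᵀu=10.339839  c=𝟙ᵀv=90.021270  D=ac−b²=24.669357
λ₁=(c·0.142−b)/D = (90.021270·0.142−10.339839)/24.669357 = 0.099037
λ₂=(a−b·0.142)/D = (1.461673−10.339839·0.142)/24.669357 = -0.000267
w* = 0.099037·u + -0.000267·v:
  w_0 = 0.099037·0.9716 + -0.000267·15.6704 = 0.0920  (Exxon)
  w_1 = 0.099037·0.2712 + -0.000267·9.2367 = 0.0244  (GE)
  w_2 = 0.099037·1.6311 + -0.000267·6.0971 = 0.1599  (Honeywell)
  w_3 = 0.099037·2.0760 + -0.000267·19.7899 = 0.2003  (Merck)
  w_4 = 0.099037·2.0586 + -0.000267·8.6461 = 0.2016  (Tesla)
  w_5 = 0.099037·1.9744 + -0.000267·23.5979 = 0.1892  (Unilever)
  w_6 = 0.099037·1.3569 + -0.000267·6.9833 = 0.1325  (Nike)
Σw_i=1.0000  μᵀw=0.1420
σ²=wᵀΣw=λ₁·μ_p+λ₂ = 0.099037·0.142 + -0.000267 = 0.013796 ≈ 0.0138


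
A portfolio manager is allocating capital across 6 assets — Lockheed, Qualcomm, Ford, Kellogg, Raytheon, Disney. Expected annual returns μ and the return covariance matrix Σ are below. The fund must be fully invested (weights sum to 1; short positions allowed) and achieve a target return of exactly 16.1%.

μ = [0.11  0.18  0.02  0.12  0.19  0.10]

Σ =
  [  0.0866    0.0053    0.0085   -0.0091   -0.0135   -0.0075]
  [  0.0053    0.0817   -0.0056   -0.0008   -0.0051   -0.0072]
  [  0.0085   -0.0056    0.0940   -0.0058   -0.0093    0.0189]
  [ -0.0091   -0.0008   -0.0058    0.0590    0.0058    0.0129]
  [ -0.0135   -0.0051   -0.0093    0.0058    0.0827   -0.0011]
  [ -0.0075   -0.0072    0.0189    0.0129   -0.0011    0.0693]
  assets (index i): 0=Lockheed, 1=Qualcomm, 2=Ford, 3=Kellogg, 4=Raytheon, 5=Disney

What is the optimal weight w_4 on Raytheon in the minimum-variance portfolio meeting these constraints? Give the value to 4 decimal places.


g=Σ⁻¹μ = [1.8328  2.4212  0.2566  1.7766  2.6706  1.5346]
h=Σ⁻¹𝟙 = [14.8415  14.1633  10.2905  16.3077  15.5600  11.9126]
a=μᵀg=1.516622  b=𝟙ᵀg=10.492343  c=𝟙ᵀh=83.075509  D=ac−b²=15.904869
λ₁=(c·0.161−b)/D = (83.075509·0.161−10.492343)/15.904869 = 0.181254
λ₂=(a−b·0.161)/D = (1.516622−10.492343·0.161)/15.904869 = -0.010855
w* = 0.181254·g + -0.010855·h:
  w_0 = 0.181254·1.8328 + -0.010855·14.8415 = 0.1711  (Lockheed)
  w_1 = 0.181254·2.4212 + -0.010855·14.1633 = 0.2851  (Qualcomm)
  w_2 = 0.181254·0.2566 + -0.010855·10.2905 = -0.0652  (Ford)
  w_3 = 0.181254·1.7766 + -0.010855·16.3077 = 0.1450  (Kellogg)
  w_4 = 0.181254·2.6706 + -0.010855·15.5600 = 0.3152  (Raytheon)
  w_5 = 0.181254·1.5346 + -0.010855·11.9126 = 0.1488  (Disney)
Σw_i=1.0000  μᵀw=0.1610
σ²=wᵀΣw=λ₁·μ_p+λ₂ = 0.181254·0.161 + -0.010855 = 0.018327 ≈ 0.0183

0.3152


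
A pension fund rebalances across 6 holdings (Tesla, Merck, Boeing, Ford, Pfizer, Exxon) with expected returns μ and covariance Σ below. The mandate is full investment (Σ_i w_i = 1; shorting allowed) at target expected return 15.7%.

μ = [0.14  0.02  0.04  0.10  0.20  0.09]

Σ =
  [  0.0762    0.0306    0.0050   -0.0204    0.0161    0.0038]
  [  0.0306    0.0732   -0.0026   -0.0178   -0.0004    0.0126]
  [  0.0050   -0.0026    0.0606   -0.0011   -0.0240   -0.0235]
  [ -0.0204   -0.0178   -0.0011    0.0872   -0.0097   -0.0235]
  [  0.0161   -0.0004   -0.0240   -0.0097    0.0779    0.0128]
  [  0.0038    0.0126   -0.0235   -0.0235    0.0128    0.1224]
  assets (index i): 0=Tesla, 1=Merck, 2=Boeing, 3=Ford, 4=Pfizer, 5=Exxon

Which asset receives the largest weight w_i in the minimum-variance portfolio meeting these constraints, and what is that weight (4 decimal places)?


x=Σ⁻¹μ = [1.5707  0.0406  2.2375  2.2148  3.0072  1.2227]
y=Σ⁻¹𝟙 = [5.5140  15.6136  31.4207  22.6823  21.9016  14.4885]
a=μᵀx=1.243177  b=𝟙ᵀx=10.293570  c=𝟙ᵀy=111.620671  D=ac−b²=32.806725
λ₁=(c·0.157−b)/D = (111.620671·0.157−10.293570)/32.806725 = 0.220408
λ₂=(a−b·0.157)/D = (1.243177−10.293570·0.157)/32.806725 = -0.011367
w* = 0.220408·x + -0.011367·y:
  w_0 = 0.220408·1.5707 + -0.011367·5.5140 = 0.2835  (Tesla)
  w_1 = 0.220408·0.0406 + -0.011367·15.6136 = -0.1685  (Merck)
  w_2 = 0.220408·2.2375 + -0.011367·31.4207 = 0.1360  (Boeing)
  w_3 = 0.220408·2.2148 + -0.011367·22.6823 = 0.2303  (Ford)
  w_4 = 0.220408·3.0072 + -0.011367·21.9016 = 0.4139  (Pfizer)
  w_5 = 0.220408·1.2227 + -0.011367·14.4885 = 0.1048  (Exxon)
Σw_i=1.0000  μᵀw=0.1570
σ²=wᵀΣw=λ₁·μ_p+λ₂ = 0.220408·0.157 + -0.011367 = 0.023237 ≈ 0.0232

Pfizer (0.4139)


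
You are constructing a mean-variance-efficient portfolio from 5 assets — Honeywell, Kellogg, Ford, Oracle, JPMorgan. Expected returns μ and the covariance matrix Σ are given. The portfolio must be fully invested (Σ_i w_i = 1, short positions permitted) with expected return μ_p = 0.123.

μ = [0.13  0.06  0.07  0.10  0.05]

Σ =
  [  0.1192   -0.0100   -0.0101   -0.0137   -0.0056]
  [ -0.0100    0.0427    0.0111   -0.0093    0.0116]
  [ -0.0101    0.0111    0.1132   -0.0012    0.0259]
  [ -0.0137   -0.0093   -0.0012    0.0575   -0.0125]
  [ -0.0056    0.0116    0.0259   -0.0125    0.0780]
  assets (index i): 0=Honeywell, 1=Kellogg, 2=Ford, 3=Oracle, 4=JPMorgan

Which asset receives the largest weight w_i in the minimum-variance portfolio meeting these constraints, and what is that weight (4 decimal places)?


Oracle (0.5665)

g=Σ⁻¹μ = [1.6352  2.0513  0.4230  2.6289  0.7342]
h=Σ⁻¹𝟙 = [15.0431  28.4544  4.7973  28.4236  12.6310]
a=μᵀg=0.664863  b=𝟙ᵀg=7.472586  c=𝟙ᵀh=89.349365  D=ac−b²=3.565540
λ₁=(c·0.123−b)/D = (89.349365·0.123−7.472586)/3.565540 = 0.986495
λ₂=(a−b·0.123)/D = (0.664863−7.472586·0.123)/3.565540 = -0.071312
w* = 0.986495·g + -0.071312·h:
  w_0 = 0.986495·1.6352 + -0.071312·15.0431 = 0.5403  (Honeywell)
  w_1 = 0.986495·2.0513 + -0.071312·28.4544 = -0.0056  (Kellogg)
  w_2 = 0.986495·0.4230 + -0.071312·4.7973 = 0.0752  (Ford)
  w_3 = 0.986495·2.6289 + -0.071312·28.4236 = 0.5665  (Oracle)
  w_4 = 0.986495·0.7342 + -0.071312·12.6310 = -0.1764  (JPMorgan)
Σw_i=1.0000  μᵀw=0.1230
σ²=wᵀΣw=λ₁·μ_p+λ₂ = 0.986495·0.123 + -0.071312 = 0.050027 ≈ 0.0500


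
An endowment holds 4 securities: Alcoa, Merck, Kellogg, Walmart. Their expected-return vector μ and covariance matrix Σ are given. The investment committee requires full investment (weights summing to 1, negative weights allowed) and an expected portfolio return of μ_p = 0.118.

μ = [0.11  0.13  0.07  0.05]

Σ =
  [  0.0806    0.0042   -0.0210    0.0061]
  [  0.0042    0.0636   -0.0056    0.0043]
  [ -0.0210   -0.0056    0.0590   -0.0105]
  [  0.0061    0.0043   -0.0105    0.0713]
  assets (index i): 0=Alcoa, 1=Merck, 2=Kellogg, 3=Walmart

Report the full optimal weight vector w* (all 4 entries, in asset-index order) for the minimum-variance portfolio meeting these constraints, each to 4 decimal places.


0.3384  0.5394  0.2272  -0.1050

g=Σ⁻¹μ = [1.7587  2.0662  2.1405  0.7414]
h=Σ⁻¹𝟙 = [17.5575  15.9287  27.4885  15.6106]
a=μᵀg=0.648967  b=𝟙ᵀg=6.706781  c=𝟙ᵀh=76.585265  D=ac−b²=4.720420
λ₁=(c·0.118−b)/D = (76.585265·0.118−6.706781)/4.720420 = 0.493660
λ₂=(a−b·0.118)/D = (0.648967−6.706781·0.118)/4.720420 = -0.030174
w* = 0.493660·g + -0.030174·h:
  w_0 = 0.493660·1.7587 + -0.030174·17.5575 = 0.3384  (Alcoa)
  w_1 = 0.493660·2.0662 + -0.030174·15.9287 = 0.5394  (Merck)
  w_2 = 0.493660·2.1405 + -0.030174·27.4885 = 0.2272  (Kellogg)
  w_3 = 0.493660·0.7414 + -0.030174·15.6106 = -0.1050  (Walmart)
Σw_i=1.0000  μᵀw=0.1180
σ²=wᵀΣw=λ₁·μ_p+λ₂ = 0.493660·0.118 + -0.030174 = 0.028078 ≈ 0.0281


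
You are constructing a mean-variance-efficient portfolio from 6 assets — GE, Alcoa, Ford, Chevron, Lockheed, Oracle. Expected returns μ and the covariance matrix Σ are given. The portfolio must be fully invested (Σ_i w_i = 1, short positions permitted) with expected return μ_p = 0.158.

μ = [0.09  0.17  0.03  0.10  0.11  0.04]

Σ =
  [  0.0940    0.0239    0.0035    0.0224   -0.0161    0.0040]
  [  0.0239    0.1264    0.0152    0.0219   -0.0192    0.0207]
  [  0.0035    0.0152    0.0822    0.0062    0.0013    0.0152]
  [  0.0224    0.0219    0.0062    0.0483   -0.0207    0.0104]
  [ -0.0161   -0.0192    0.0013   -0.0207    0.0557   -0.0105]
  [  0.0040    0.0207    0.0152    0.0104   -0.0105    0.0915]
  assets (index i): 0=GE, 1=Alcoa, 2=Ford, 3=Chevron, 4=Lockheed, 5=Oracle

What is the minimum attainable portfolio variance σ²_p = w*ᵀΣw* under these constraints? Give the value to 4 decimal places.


0.0356

g=Σ⁻¹μ = [0.5983  1.2958  -0.2140  2.7496  3.6707  0.2621]
h=Σ⁻¹𝟙 = [8.2935  4.5245  6.7635  26.1858  33.2287  9.2561]
a=μᵀg=0.956934  b=𝟙ᵀg=8.362475  c=𝟙ᵀh=88.252136  D=ac−b²=14.520485
λ₁=(c·0.158−b)/D = (88.252136·0.158−8.362475)/14.520485 = 0.384379
λ₂=(a−b·0.158)/D = (0.956934−8.362475·0.158)/14.520485 = -0.025091
w* = 0.384379·g + -0.025091·h:
  w_0 = 0.384379·0.5983 + -0.025091·8.2935 = 0.0219  (GE)
  w_1 = 0.384379·1.2958 + -0.025091·4.5245 = 0.3846  (Alcoa)
  w_2 = 0.384379·-0.2140 + -0.025091·6.7635 = -0.2520  (Ford)
  w_3 = 0.384379·2.7496 + -0.025091·26.1858 = 0.3998  (Chevron)
  w_4 = 0.384379·3.6707 + -0.025091·33.2287 = 0.5772  (Lockheed)
  w_5 = 0.384379·0.2621 + -0.025091·9.2561 = -0.1315  (Oracle)
Σw_i=1.0000  μᵀw=0.1580
σ²=wᵀΣw=λ₁·μ_p+λ₂ = 0.384379·0.158 + -0.025091 = 0.035641 ≈ 0.0356


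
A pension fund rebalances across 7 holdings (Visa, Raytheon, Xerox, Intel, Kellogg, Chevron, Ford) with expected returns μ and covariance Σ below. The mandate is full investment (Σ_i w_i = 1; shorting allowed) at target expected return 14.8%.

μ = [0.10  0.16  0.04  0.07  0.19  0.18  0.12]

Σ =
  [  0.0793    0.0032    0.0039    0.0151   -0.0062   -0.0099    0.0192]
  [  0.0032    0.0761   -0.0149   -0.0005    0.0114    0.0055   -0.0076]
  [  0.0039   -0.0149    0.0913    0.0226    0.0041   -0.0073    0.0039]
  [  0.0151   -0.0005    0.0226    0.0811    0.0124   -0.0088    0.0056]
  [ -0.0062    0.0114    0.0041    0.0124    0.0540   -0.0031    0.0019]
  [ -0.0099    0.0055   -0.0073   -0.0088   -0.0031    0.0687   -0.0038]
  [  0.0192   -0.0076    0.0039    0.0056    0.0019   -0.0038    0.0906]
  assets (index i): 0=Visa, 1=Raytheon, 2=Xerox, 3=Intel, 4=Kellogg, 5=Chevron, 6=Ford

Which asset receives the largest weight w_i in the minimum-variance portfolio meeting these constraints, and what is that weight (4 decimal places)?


Kellogg (0.2618)

g=Σ⁻¹μ = [1.5046  1.5490  0.6299  0.1422  3.4163  3.0161  1.1546]
h=Σ⁻¹𝟙 = [11.7455  12.1121  11.3137  6.0212  15.8069  18.4717  9.1485]
a=μᵀg=1.763982  b=𝟙ᵀg=11.412574  c=𝟙ᵀh=84.619731  D=ac−b²=19.020835
λ₁=(c·0.148−b)/D = (84.619731·0.148−11.412574)/19.020835 = 0.058417
λ₂=(a−b·0.148)/D = (1.763982−11.412574·0.148)/19.020835 = 0.003939
w* = 0.058417·g + 0.003939·h:
  w_0 = 0.058417·1.5046 + 0.003939·11.7455 = 0.1342  (Visa)
  w_1 = 0.058417·1.5490 + 0.003939·12.1121 = 0.1382  (Raytheon)
  w_2 = 0.058417·0.6299 + 0.003939·11.3137 = 0.0814  (Xerox)
  w_3 = 0.058417·0.1422 + 0.003939·6.0212 = 0.0320  (Intel)
  w_4 = 0.058417·3.4163 + 0.003939·15.8069 = 0.2618  (Kellogg)
  w_5 = 0.058417·3.0161 + 0.003939·18.4717 = 0.2489  (Chevron)
  w_6 = 0.058417·1.1546 + 0.003939·9.1485 = 0.1035  (Ford)
Σw_i=1.0000  μᵀw=0.1480
σ²=wᵀΣw=λ₁·μ_p+λ₂ = 0.058417·0.148 + 0.003939 = 0.012585 ≈ 0.0126


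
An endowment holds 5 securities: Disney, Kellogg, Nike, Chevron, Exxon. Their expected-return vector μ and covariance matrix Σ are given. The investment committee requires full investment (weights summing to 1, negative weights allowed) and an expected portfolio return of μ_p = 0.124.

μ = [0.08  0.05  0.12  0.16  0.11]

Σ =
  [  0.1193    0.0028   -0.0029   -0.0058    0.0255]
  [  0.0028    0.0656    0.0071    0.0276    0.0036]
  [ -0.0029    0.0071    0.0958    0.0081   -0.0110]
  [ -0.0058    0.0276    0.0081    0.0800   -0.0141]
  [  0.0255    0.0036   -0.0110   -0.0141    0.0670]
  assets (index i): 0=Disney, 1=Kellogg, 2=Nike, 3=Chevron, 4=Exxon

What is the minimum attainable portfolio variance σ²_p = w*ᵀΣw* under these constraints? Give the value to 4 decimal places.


g=Σ⁻¹μ = [0.3493  -0.5719  1.3577  2.4881  2.2861]
h=Σ⁻¹𝟙 = [5.4687  7.8447  10.9282  12.0357  16.7495]
a=μᵀg=0.811839  b=𝟙ᵀg=5.909273  c=𝟙ᵀh=53.026846  D=ac−b²=8.129746
λ₁=(c·0.124−b)/D = (53.026846·0.124−5.909273)/8.129746 = 0.081928
λ₂=(a−b·0.124)/D = (0.811839−5.909273·0.124)/8.129746 = 0.009728
w* = 0.081928·g + 0.009728·h:
  w_0 = 0.081928·0.3493 + 0.009728·5.4687 = 0.0818  (Disney)
  w_1 = 0.081928·-0.5719 + 0.009728·7.8447 = 0.0295  (Kellogg)
  w_2 = 0.081928·1.3577 + 0.009728·10.9282 = 0.2175  (Nike)
  w_3 = 0.081928·2.4881 + 0.009728·12.0357 = 0.3209  (Chevron)
  w_4 = 0.081928·2.2861 + 0.009728·16.7495 = 0.3502  (Exxon)
Σw_i=1.0000  μᵀw=0.1240
σ²=wᵀΣw=λ₁·μ_p+λ₂ = 0.081928·0.124 + 0.009728 = 0.019887 ≈ 0.0199

0.0199


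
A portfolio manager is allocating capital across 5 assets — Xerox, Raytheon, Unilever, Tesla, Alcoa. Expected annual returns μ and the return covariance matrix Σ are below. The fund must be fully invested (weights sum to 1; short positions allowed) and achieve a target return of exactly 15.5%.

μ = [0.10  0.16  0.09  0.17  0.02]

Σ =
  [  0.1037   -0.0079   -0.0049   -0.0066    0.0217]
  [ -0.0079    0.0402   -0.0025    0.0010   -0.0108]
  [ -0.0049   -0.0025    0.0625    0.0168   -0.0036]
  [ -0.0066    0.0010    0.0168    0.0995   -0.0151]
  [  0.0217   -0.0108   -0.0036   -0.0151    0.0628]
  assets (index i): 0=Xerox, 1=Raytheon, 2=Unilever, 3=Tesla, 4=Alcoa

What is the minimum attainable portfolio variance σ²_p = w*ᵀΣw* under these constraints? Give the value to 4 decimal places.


0.0216

p=Σ⁻¹μ = [1.2409  4.5764  1.3313  1.6963  1.1609]
q=Σ⁻¹𝟙 = [9.0265  33.3338  16.3836  10.9012  22.0974]
a=μᵀp=1.287714  b=𝟙ᵀp=10.005738  c=𝟙ᵀq=91.742564  D=ac−b²=18.023386
λ₁=(c·0.155−b)/D = (91.742564·0.155−10.005738)/18.023386 = 0.233827
λ₂=(a−b·0.155)/D = (1.287714−10.005738·0.155)/18.023386 = -0.014602
w* = 0.233827·p + -0.014602·q:
  w_0 = 0.233827·1.2409 + -0.014602·9.0265 = 0.1584  (Xerox)
  w_1 = 0.233827·4.5764 + -0.014602·33.3338 = 0.5834  (Raytheon)
  w_2 = 0.233827·1.3313 + -0.014602·16.3836 = 0.0721  (Unilever)
  w_3 = 0.233827·1.6963 + -0.014602·10.9012 = 0.2375  (Tesla)
  w_4 = 0.233827·1.1609 + -0.014602·22.0974 = -0.0512  (Alcoa)
Σw_i=1.0000  μᵀw=0.1550
σ²=wᵀΣw=λ₁·μ_p+λ₂ = 0.233827·0.155 + -0.014602 = 0.021641 ≈ 0.0216


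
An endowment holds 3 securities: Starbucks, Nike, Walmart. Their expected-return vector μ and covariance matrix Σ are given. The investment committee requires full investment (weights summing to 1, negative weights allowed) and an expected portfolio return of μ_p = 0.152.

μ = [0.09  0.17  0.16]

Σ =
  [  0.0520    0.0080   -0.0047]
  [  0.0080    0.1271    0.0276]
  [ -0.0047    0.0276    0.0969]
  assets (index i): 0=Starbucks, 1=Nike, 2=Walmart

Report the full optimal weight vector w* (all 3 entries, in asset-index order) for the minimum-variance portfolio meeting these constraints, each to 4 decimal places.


u=Σ⁻¹μ = [1.7244  0.9085  1.4761]
v=Σ⁻¹𝟙 = [19.4451  4.4749  9.9885]
a=μᵀu=0.545807  b=𝟙ᵀu=4.108950  c=𝟙ᵀv=33.908507  D=ac−b²=1.624034
λ₁=(c·0.152−b)/D = (33.908507·0.152−4.108950)/1.624034 = 0.643547
λ₂=(a−b·0.152)/D = (0.545807−4.108950·0.152)/1.624034 = -0.048492
w* = 0.643547·u + -0.048492·v:
  w_0 = 0.643547·1.7244 + -0.048492·19.4451 = 0.1668  (Starbucks)
  w_1 = 0.643547·0.9085 + -0.048492·4.4749 = 0.3676  (Nike)
  w_2 = 0.643547·1.4761 + -0.048492·9.9885 = 0.4656  (Walmart)
Σw_i=1.0000  μᵀw=0.1520
σ²=wᵀΣw=λ₁·μ_p+λ₂ = 0.643547·0.152 + -0.048492 = 0.049327 ≈ 0.0493

0.1668  0.3676  0.4656


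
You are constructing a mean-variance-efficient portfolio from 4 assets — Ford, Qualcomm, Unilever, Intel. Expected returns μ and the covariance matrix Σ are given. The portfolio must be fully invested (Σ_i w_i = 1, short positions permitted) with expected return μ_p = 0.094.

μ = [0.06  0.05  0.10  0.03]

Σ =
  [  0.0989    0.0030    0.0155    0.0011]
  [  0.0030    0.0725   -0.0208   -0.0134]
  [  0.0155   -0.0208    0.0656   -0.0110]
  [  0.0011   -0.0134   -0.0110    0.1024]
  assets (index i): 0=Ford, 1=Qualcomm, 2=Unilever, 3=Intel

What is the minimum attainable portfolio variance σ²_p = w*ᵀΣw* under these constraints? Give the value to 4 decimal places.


0.0454

g=Σ⁻¹μ = [0.2398  1.3876  2.0233  0.6893]
h=Σ⁻¹𝟙 = [5.4921  23.2493  23.8860  15.3149]
a=μᵀg=0.306778  b=𝟙ᵀg=4.340036  c=𝟙ᵀh=67.942271  D=ac−b²=2.007278
λ₁=(c·0.094−b)/D = (67.942271·0.094−4.340036)/2.007278 = 1.019559
λ₂=(a−b·0.094)/D = (0.306778−4.340036·0.094)/2.007278 = -0.050409
w* = 1.019559·g + -0.050409·h:
  w_0 = 1.019559·0.2398 + -0.050409·5.4921 = -0.0323  (Ford)
  w_1 = 1.019559·1.3876 + -0.050409·23.2493 = 0.2428  (Qualcomm)
  w_2 = 1.019559·2.0233 + -0.050409·23.8860 = 0.8588  (Unilever)
  w_3 = 1.019559·0.6893 + -0.050409·15.3149 = -0.0692  (Intel)
Σw_i=1.0000  μᵀw=0.0940
σ²=wᵀΣw=λ₁·μ_p+λ₂ = 1.019559·0.094 + -0.050409 = 0.045429 ≈ 0.0454


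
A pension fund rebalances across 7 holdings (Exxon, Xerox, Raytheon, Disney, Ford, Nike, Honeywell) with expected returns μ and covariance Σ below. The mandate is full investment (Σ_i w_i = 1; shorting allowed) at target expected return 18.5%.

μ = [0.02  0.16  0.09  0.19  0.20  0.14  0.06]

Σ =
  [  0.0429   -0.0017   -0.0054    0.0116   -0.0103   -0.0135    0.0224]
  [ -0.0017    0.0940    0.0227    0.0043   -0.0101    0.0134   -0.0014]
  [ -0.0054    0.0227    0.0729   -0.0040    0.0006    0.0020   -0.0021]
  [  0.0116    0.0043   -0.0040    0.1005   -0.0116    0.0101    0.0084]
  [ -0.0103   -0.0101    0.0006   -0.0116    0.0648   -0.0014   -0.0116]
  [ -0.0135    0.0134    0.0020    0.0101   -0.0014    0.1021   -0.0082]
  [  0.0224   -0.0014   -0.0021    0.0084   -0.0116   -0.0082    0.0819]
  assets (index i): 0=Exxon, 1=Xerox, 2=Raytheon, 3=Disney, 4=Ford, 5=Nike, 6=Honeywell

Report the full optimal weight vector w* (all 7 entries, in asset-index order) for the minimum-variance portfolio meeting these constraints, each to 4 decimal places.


p=Σ⁻¹μ = [0.9121  1.7041  0.8451  2.0093  4.0575  1.1905  1.0217]
q=Σ⁻¹𝟙 = [28.4071  8.5698  13.2857  7.6574  24.3829  12.4524  8.8426]
a=μᵀp=1.788199  b=𝟙ᵀp=11.740395  c=𝟙ᵀq=103.597859  D=ac−b²=47.416701
λ₁=(c·0.185−b)/D = (103.597859·0.185−11.740395)/47.416701 = 0.156595
λ₂=(a−b·0.185)/D = (1.788199−11.740395·0.185)/47.416701 = -0.008094
w* = 0.156595·p + -0.008094·q:
  w_0 = 0.156595·0.9121 + -0.008094·28.4071 = -0.0871  (Exxon)
  w_1 = 0.156595·1.7041 + -0.008094·8.5698 = 0.1975  (Xerox)
  w_2 = 0.156595·0.8451 + -0.008094·13.2857 = 0.0248  (Raytheon)
  w_3 = 0.156595·2.0093 + -0.008094·7.6574 = 0.2527  (Disney)
  w_4 = 0.156595·4.0575 + -0.008094·24.3829 = 0.4380  (Ford)
  w_5 = 0.156595·1.1905 + -0.008094·12.4524 = 0.0856  (Nike)
  w_6 = 0.156595·1.0217 + -0.008094·8.8426 = 0.0884  (Honeywell)
Σw_i=1.0000  μᵀw=0.1850
σ²=wᵀΣw=λ₁·μ_p+λ₂ = 0.156595·0.185 + -0.008094 = 0.020876 ≈ 0.0209

-0.0871  0.1975  0.0248  0.2527  0.4380  0.0856  0.0884


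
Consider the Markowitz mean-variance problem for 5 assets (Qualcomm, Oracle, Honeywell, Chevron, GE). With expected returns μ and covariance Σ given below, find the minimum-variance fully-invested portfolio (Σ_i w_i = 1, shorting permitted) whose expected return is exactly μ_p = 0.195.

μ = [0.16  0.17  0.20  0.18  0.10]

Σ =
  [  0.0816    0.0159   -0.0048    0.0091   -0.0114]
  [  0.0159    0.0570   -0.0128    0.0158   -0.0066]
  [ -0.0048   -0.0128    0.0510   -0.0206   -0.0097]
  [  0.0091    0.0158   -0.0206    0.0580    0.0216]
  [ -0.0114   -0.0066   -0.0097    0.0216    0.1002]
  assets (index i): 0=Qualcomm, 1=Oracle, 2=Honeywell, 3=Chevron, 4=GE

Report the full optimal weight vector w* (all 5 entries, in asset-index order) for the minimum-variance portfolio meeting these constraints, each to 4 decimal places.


0.0346  0.1632  0.5140  0.3762  -0.0880

g=Σ⁻¹μ = [1.4680  3.1050  6.6594  3.9603  1.1605]
h=Σ⁻¹𝟙 = [10.2297  18.7667  35.0241  18.5823  11.7648]
a=μᵀg=2.923519  b=𝟙ᵀg=16.353219  c=𝟙ᵀh=94.367696  D=ac−b²=8.458000
λ₁=(c·0.195−b)/D = (94.367696·0.195−16.353219)/8.458000 = 0.242195
λ₂=(a−b·0.195)/D = (2.923519−16.353219·0.195)/8.458000 = -0.031374
w* = 0.242195·g + -0.031374·h:
  w_0 = 0.242195·1.4680 + -0.031374·10.2297 = 0.0346  (Qualcomm)
  w_1 = 0.242195·3.1050 + -0.031374·18.7667 = 0.1632  (Oracle)
  w_2 = 0.242195·6.6594 + -0.031374·35.0241 = 0.5140  (Honeywell)
  w_3 = 0.242195·3.9603 + -0.031374·18.5823 = 0.3762  (Chevron)
  w_4 = 0.242195·1.1605 + -0.031374·11.7648 = -0.0880  (GE)
Σw_i=1.0000  μᵀw=0.1950
σ²=wᵀΣw=λ₁·μ_p+λ₂ = 0.242195·0.195 + -0.031374 = 0.015854 ≈ 0.0159


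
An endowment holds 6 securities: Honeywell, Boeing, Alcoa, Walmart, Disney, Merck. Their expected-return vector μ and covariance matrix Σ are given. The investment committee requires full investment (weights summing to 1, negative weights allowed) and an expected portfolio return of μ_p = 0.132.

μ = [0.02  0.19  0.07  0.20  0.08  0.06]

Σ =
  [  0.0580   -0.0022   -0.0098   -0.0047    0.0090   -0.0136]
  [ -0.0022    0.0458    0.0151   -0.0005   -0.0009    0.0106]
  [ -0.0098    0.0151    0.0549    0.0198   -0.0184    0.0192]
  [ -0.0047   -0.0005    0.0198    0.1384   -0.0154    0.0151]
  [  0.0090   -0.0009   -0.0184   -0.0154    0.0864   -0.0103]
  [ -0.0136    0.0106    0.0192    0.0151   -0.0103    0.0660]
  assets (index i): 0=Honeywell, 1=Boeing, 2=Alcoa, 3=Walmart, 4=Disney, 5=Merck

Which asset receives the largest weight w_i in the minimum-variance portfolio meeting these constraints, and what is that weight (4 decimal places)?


Boeing (0.3987)

u=Σ⁻¹μ = [0.4799  4.1789  -0.0132  1.5961  1.2209  0.1660]
v=Σ⁻¹𝟙 = [21.8151  14.6963  16.4124  5.9270  15.6271  13.5947]
a=μᵀu=1.229518  b=𝟙ᵀu=7.628703  c=𝟙ᵀv=88.072456  D=ac−b²=50.089601
λ₁=(c·0.132−b)/D = (88.072456·0.132−7.628703)/50.089601 = 0.079794
λ₂=(a−b·0.132)/D = (1.229518−7.628703·0.132)/50.089601 = 0.004443
w* = 0.079794·u + 0.004443·v:
  w_0 = 0.079794·0.4799 + 0.004443·21.8151 = 0.1352  (Honeywell)
  w_1 = 0.079794·4.1789 + 0.004443·14.6963 = 0.3987  (Boeing)
  w_2 = 0.079794·-0.0132 + 0.004443·16.4124 = 0.0719  (Alcoa)
  w_3 = 0.079794·1.5961 + 0.004443·5.9270 = 0.1537  (Walmart)
  w_4 = 0.079794·1.2209 + 0.004443·15.6271 = 0.1668  (Disney)
  w_5 = 0.079794·0.1660 + 0.004443·13.5947 = 0.0736  (Merck)
Σw_i=1.0000  μᵀw=0.1320
σ²=wᵀΣw=λ₁·μ_p+λ₂ = 0.079794·0.132 + 0.004443 = 0.014975 ≈ 0.0150


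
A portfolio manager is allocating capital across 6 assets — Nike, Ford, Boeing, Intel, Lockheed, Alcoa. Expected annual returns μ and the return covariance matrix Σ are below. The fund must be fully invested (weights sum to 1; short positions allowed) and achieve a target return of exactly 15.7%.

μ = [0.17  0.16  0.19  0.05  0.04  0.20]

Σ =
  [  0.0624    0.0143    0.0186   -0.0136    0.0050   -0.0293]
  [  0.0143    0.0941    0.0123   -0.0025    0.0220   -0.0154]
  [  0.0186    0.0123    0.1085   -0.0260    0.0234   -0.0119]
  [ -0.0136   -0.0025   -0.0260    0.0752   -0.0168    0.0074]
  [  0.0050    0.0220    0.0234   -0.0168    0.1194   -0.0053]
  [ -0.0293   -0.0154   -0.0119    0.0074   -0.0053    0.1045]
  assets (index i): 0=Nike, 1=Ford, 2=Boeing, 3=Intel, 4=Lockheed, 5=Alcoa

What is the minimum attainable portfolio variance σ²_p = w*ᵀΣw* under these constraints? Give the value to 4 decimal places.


g=Σ⁻¹μ = [3.7725  1.4959  1.7005  1.6513  -0.0545  3.2660]
h=Σ⁻¹𝟙 = [23.5679  7.3280  9.6125  21.1950  7.9022  17.2518]
a=μᵀg=1.937345  b=𝟙ᵀg=11.831603  c=𝟙ᵀh=86.857411  D=ac−b²=28.285978
λ₁=(c·0.157−b)/D = (86.857411·0.157−11.831603)/28.285978 = 0.063813
λ₂=(a−b·0.157)/D = (1.937345−11.831603·0.157)/28.285978 = 0.002821
w* = 0.063813·g + 0.002821·h:
  w_0 = 0.063813·3.7725 + 0.002821·23.5679 = 0.3072  (Nike)
  w_1 = 0.063813·1.4959 + 0.002821·7.3280 = 0.1161  (Ford)
  w_2 = 0.063813·1.7005 + 0.002821·9.6125 = 0.1356  (Boeing)
  w_3 = 0.063813·1.6513 + 0.002821·21.1950 = 0.1652  (Intel)
  w_4 = 0.063813·-0.0545 + 0.002821·7.9022 = 0.0188  (Lockheed)
  w_5 = 0.063813·3.2660 + 0.002821·17.2518 = 0.2571  (Alcoa)
Σw_i=1.0000  μᵀw=0.1570
σ²=wᵀΣw=λ₁·μ_p+λ₂ = 0.063813·0.157 + 0.002821 = 0.012839 ≈ 0.0128

0.0128


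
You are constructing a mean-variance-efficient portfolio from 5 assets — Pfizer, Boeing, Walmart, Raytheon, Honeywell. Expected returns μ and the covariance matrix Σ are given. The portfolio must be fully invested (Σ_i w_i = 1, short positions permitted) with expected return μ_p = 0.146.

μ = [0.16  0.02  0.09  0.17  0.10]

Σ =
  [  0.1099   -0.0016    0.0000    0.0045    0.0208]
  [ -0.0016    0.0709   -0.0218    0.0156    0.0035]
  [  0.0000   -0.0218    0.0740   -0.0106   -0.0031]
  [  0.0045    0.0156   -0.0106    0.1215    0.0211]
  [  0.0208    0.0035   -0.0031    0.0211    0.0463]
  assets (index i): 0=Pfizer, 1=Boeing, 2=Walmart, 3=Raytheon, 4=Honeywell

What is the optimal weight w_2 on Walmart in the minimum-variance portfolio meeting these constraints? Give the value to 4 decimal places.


g=Σ⁻¹μ = [1.1985  0.4666  1.5781  1.2366  1.1282]
h=Σ⁻¹𝟙 = [6.0058  18.6885  20.3631  4.4647  16.8162]
a=μᵀg=0.666166  b=𝟙ᵀg=5.607986  c=𝟙ᵀh=66.338269  D=ac−b²=12.742815
λ₁=(c·0.146−b)/D = (66.338269·0.146−5.607986)/12.742815 = 0.319976
λ₂=(a−b·0.146)/D = (0.666166−5.607986·0.146)/12.742815 = -0.011975
w* = 0.319976·g + -0.011975·h:
  w_0 = 0.319976·1.1985 + -0.011975·6.0058 = 0.3116  (Pfizer)
  w_1 = 0.319976·0.4666 + -0.011975·18.6885 = -0.0745  (Boeing)
  w_2 = 0.319976·1.5781 + -0.011975·20.3631 = 0.2611  (Walmart)
  w_3 = 0.319976·1.2366 + -0.011975·4.4647 = 0.3422  (Raytheon)
  w_4 = 0.319976·1.1282 + -0.011975·16.8162 = 0.1596  (Honeywell)
Σw_i=1.0000  μᵀw=0.1460
σ²=wᵀΣw=λ₁·μ_p+λ₂ = 0.319976·0.146 + -0.011975 = 0.034741 ≈ 0.0347

0.2611


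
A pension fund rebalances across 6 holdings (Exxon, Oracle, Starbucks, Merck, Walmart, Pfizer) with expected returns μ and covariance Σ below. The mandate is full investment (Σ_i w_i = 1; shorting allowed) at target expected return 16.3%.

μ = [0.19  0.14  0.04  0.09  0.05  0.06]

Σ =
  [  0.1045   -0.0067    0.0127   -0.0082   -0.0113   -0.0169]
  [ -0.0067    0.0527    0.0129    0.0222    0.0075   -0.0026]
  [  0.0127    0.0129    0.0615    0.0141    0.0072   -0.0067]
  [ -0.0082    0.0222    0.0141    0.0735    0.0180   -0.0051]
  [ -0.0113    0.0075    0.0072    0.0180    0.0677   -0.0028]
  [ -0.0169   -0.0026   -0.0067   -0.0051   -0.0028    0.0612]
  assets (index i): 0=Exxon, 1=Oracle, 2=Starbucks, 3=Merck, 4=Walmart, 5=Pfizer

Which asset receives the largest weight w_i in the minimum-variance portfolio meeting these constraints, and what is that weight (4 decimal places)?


p=Σ⁻¹μ = [2.4924  2.7822  -0.5000  0.6911  0.7913  1.8259]
q=Σ⁻¹𝟙 = [15.2340  14.7539  9.2850  7.3355  13.7105  23.4285]
a=μᵀp=1.054376  b=𝟙ᵀp=8.082830  c=𝟙ᵀq=83.747362  D=ac−b²=22.969089
λ₁=(c·0.163−b)/D = (83.747362·0.163−8.082830)/22.969089 = 0.242412
λ₂=(a−b·0.163)/D = (1.054376−8.082830·0.163)/22.969089 = -0.011456
w* = 0.242412·p + -0.011456·q:
  w_0 = 0.242412·2.4924 + -0.011456·15.2340 = 0.4297  (Exxon)
  w_1 = 0.242412·2.7822 + -0.011456·14.7539 = 0.5054  (Oracle)
  w_2 = 0.242412·-0.5000 + -0.011456·9.2850 = -0.2276  (Starbucks)
  w_3 = 0.242412·0.6911 + -0.011456·7.3355 = 0.0835  (Merck)
  w_4 = 0.242412·0.7913 + -0.011456·13.7105 = 0.0348  (Walmart)
  w_5 = 0.242412·1.8259 + -0.011456·23.4285 = 0.1742  (Pfizer)
Σw_i=1.0000  μᵀw=0.1630
σ²=wᵀΣw=λ₁·μ_p+λ₂ = 0.242412·0.163 + -0.011456 = 0.028058 ≈ 0.0281

Oracle (0.5054)


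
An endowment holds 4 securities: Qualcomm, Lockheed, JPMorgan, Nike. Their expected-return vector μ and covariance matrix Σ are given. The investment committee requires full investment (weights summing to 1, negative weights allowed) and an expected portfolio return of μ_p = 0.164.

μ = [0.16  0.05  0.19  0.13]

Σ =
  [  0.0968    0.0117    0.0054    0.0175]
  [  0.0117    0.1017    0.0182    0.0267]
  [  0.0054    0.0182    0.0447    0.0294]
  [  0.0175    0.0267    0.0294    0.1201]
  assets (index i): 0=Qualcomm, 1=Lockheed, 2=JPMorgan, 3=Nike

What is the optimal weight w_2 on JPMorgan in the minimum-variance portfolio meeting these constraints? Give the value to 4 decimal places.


x=Σ⁻¹μ = [1.4808  -0.4249  4.3058  -0.0929]
y=Σ⁻¹𝟙 = [8.4161  5.2097  18.2664  1.4703]
a=μᵀx=1.021709  b=𝟙ᵀx=5.268822  c=𝟙ᵀy=33.362527  D=ac−b²=6.326311
λ₁=(c·0.164−b)/D = (33.362527·0.164−5.268822)/6.326311 = 0.032030
λ₂=(a−b·0.164)/D = (1.021709−5.268822·0.164)/6.326311 = 0.024915
w* = 0.032030·x + 0.024915·y:
  w_0 = 0.032030·1.4808 + 0.024915·8.4161 = 0.2571  (Qualcomm)
  w_1 = 0.032030·-0.4249 + 0.024915·5.2097 = 0.1162  (Lockheed)
  w_2 = 0.032030·4.3058 + 0.024915·18.2664 = 0.5930  (JPMorgan)
  w_3 = 0.032030·-0.0929 + 0.024915·1.4703 = 0.0337  (Nike)
Σw_i=1.0000  μᵀw=0.1640
σ²=wᵀΣw=λ₁·μ_p+λ₂ = 0.032030·0.164 + 0.024915 = 0.030168 ≈ 0.0302

0.5930


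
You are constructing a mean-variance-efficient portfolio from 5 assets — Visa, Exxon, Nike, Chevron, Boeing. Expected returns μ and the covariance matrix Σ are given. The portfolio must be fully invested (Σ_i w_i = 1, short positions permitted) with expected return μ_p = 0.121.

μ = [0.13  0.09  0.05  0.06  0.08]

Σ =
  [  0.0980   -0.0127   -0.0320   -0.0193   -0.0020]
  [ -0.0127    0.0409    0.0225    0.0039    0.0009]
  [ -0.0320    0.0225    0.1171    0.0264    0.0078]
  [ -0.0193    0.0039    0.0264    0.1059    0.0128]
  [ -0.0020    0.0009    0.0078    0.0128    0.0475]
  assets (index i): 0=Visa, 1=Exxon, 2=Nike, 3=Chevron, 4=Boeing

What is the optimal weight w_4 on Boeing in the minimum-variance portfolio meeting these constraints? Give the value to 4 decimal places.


0.1093

p=Σ⁻¹μ = [1.8745  2.5771  0.2127  0.5760  1.5242]
q=Σ⁻¹𝟙 = [17.2267  25.7310  5.2578  8.1195  18.2390]
a=μᵀp=0.642750  b=𝟙ᵀp=6.764448  c=𝟙ᵀq=74.574085  D=ac−b²=2.174764
λ₁=(c·0.121−b)/D = (74.574085·0.121−6.764448)/2.174764 = 1.038741
λ₂=(a−b·0.121)/D = (0.642750−6.764448·0.121)/2.174764 = -0.080812
w* = 1.038741·p + -0.080812·q:
  w_0 = 1.038741·1.8745 + -0.080812·17.2267 = 0.5550  (Visa)
  w_1 = 1.038741·2.5771 + -0.080812·25.7310 = 0.5975  (Exxon)
  w_2 = 1.038741·0.2127 + -0.080812·5.2578 = -0.2040  (Nike)
  w_3 = 1.038741·0.5760 + -0.080812·8.1195 = -0.0578  (Chevron)
  w_4 = 1.038741·1.5242 + -0.080812·18.2390 = 0.1093  (Boeing)
Σw_i=1.0000  μᵀw=0.1210
σ²=wᵀΣw=λ₁·μ_p+λ₂ = 1.038741·0.121 + -0.080812 = 0.044875 ≈ 0.0449
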